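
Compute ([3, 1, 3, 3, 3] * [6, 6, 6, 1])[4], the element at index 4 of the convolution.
Use y[k] = Σ_i a[i]·b[k-i] at k=4. y[4] = 1×1 + 3×6 + 3×6 + 3×6 = 55

55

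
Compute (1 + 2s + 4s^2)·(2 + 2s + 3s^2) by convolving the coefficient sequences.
Ascending coefficients: a = [1, 2, 4], b = [2, 2, 3]. c[0] = 1×2 = 2; c[1] = 1×2 + 2×2 = 6; c[2] = 1×3 + 2×2 + 4×2 = 15; c[3] = 2×3 + 4×2 = 14; c[4] = 4×3 = 12. Result coefficients: [2, 6, 15, 14, 12] → 2 + 6s + 15s^2 + 14s^3 + 12s^4

2 + 6s + 15s^2 + 14s^3 + 12s^4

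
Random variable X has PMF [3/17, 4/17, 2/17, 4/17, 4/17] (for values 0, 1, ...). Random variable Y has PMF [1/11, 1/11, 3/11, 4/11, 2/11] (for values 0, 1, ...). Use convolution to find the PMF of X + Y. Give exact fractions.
P(X+Y=k) = Σ_i P(X=i)·P(Y=k-i) — a convolution of [3/17, 4/17, 2/17, 4/17, 4/17] and [1/11, 1/11, 3/11, 4/11, 2/11]. P(X+Y=0) = (3/17)×(1/11) = 3/187; P(X+Y=1) = (3/17)×(1/11) + (4/17)×(1/11) = 3/187 + 4/187 = 7/187; P(X+Y=2) = (3/17)×(3/11) + (4/17)×(1/11) + (2/17)×(1/11) = 9/187 + 4/187 + 2/187 = 15/187; P(X+Y=3) = (3/17)×(4/11) + (4/17)×(3/11) + (2/17)×(1/11) + (4/17)×(1/11) = 12/187 + 12/187 + 2/187 + 4/187 = 30/187; P(X+Y=4) = (3/17)×(2/11) + (4/17)×(4/11) + (2/17)×(3/11) + (4/17)×(1/11) + (4/17)×(1/11) = 6/187 + 16/187 + 6/187 + 4/187 + 4/187 = 36/187; P(X+Y=5) = (4/17)×(2/11) + (2/17)×(4/11) + (4/17)×(3/11) + (4/17)×(1/11) = 8/187 + 8/187 + 12/187 + 4/187 = 32/187; P(X+Y=6) = (2/17)×(2/11) + (4/17)×(4/11) + (4/17)×(3/11) = 4/187 + 16/187 + 12/187 = 32/187; P(X+Y=7) = (4/17)×(2/11) + (4/17)×(4/11) = 8/187 + 16/187 = 24/187; P(X+Y=8) = (4/17)×(2/11) = 8/187. PMF: [3/187, 7/187, 15/187, 30/187, 36/187, 32/187, 32/187, 24/187, 8/187] (sums to 1 ✓)

[3/187, 7/187, 15/187, 30/187, 36/187, 32/187, 32/187, 24/187, 8/187]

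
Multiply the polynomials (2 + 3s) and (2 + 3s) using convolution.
Ascending coefficients: a = [2, 3], b = [2, 3]. c[0] = 2×2 = 4; c[1] = 2×3 + 3×2 = 12; c[2] = 3×3 = 9. Result coefficients: [4, 12, 9] → 4 + 12s + 9s^2

4 + 12s + 9s^2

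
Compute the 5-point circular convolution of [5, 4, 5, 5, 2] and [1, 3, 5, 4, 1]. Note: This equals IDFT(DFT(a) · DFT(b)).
Either evaluate y[k] = Σ_j a[j]·b[(k-j) mod 5] directly, or use IDFT(DFT(a) · DFT(b)). y[0] = 5×1 + 4×1 + 5×4 + 5×5 + 2×3 = 60; y[1] = 5×3 + 4×1 + 5×1 + 5×4 + 2×5 = 54; y[2] = 5×5 + 4×3 + 5×1 + 5×1 + 2×4 = 55; y[3] = 5×4 + 4×5 + 5×3 + 5×1 + 2×1 = 62; y[4] = 5×1 + 4×4 + 5×5 + 5×3 + 2×1 = 63. Result: [60, 54, 55, 62, 63]

[60, 54, 55, 62, 63]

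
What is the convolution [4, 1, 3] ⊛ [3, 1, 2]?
y[0] = 4×3 = 12; y[1] = 4×1 + 1×3 = 7; y[2] = 4×2 + 1×1 + 3×3 = 18; y[3] = 1×2 + 3×1 = 5; y[4] = 3×2 = 6

[12, 7, 18, 5, 6]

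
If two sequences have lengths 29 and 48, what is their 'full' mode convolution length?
Linear/full convolution length: m + n - 1 = 29 + 48 - 1 = 76

76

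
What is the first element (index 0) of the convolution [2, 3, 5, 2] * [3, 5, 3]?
Use y[k] = Σ_i a[i]·b[k-i] at k=0. y[0] = 2×3 = 6

6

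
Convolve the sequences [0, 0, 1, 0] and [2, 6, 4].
y[0] = 0×2 = 0; y[1] = 0×6 + 0×2 = 0; y[2] = 0×4 + 0×6 + 1×2 = 2; y[3] = 0×4 + 1×6 + 0×2 = 6; y[4] = 1×4 + 0×6 = 4; y[5] = 0×4 = 0

[0, 0, 2, 6, 4, 0]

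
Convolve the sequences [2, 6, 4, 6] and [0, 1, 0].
y[0] = 2×0 = 0; y[1] = 2×1 + 6×0 = 2; y[2] = 2×0 + 6×1 + 4×0 = 6; y[3] = 6×0 + 4×1 + 6×0 = 4; y[4] = 4×0 + 6×1 = 6; y[5] = 6×0 = 0

[0, 2, 6, 4, 6, 0]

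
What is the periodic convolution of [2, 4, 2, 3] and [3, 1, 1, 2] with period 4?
Use y[k] = Σ_j u[j]·v[(k-j) mod 4]. y[0] = 2×3 + 4×2 + 2×1 + 3×1 = 19; y[1] = 2×1 + 4×3 + 2×2 + 3×1 = 21; y[2] = 2×1 + 4×1 + 2×3 + 3×2 = 18; y[3] = 2×2 + 4×1 + 2×1 + 3×3 = 19. Result: [19, 21, 18, 19]

[19, 21, 18, 19]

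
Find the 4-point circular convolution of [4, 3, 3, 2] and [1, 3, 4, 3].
Use y[k] = Σ_j x[j]·h[(k-j) mod 4]. y[0] = 4×1 + 3×3 + 3×4 + 2×3 = 31; y[1] = 4×3 + 3×1 + 3×3 + 2×4 = 32; y[2] = 4×4 + 3×3 + 3×1 + 2×3 = 34; y[3] = 4×3 + 3×4 + 3×3 + 2×1 = 35. Result: [31, 32, 34, 35]

[31, 32, 34, 35]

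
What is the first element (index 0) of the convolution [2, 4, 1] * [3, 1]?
Use y[k] = Σ_i a[i]·b[k-i] at k=0. y[0] = 2×3 = 6

6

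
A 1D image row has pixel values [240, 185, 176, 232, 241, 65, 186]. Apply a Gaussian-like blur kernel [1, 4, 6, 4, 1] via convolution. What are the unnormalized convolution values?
Convolve image row [240, 185, 176, 232, 241, 65, 186] with kernel [1, 4, 6, 4, 1]: y[0] = 240×1 = 240; y[1] = 240×4 + 185×1 = 1145; y[2] = 240×6 + 185×4 + 176×1 = 2356; y[3] = 240×4 + 185×6 + 176×4 + 232×1 = 3006; y[4] = 240×1 + 185×4 + 176×6 + 232×4 + 241×1 = 3205; y[5] = 185×1 + 176×4 + 232×6 + 241×4 + 65×1 = 3310; y[6] = 176×1 + 232×4 + 241×6 + 65×4 + 186×1 = 2996; y[7] = 232×1 + 241×4 + 65×6 + 186×4 = 2330; y[8] = 241×1 + 65×4 + 186×6 = 1617; y[9] = 65×1 + 186×4 = 809; y[10] = 186×1 = 186 → [240, 1145, 2356, 3006, 3205, 3310, 2996, 2330, 1617, 809, 186]. Normalization factor = sum(kernel) = 16.

[240, 1145, 2356, 3006, 3205, 3310, 2996, 2330, 1617, 809, 186]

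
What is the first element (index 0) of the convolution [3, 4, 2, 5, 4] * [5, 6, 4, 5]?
Use y[k] = Σ_i a[i]·b[k-i] at k=0. y[0] = 3×5 = 15

15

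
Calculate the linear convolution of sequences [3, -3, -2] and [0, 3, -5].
y[0] = 3×0 = 0; y[1] = 3×3 + -3×0 = 9; y[2] = 3×-5 + -3×3 + -2×0 = -24; y[3] = -3×-5 + -2×3 = 9; y[4] = -2×-5 = 10

[0, 9, -24, 9, 10]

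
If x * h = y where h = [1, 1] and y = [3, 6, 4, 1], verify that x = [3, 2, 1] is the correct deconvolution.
Forward-compute [3, 2, 1] * [1, 1]: y[0] = 3×1 = 3; y[1] = 3×1 + 2×1 = 5; y[2] = 2×1 + 1×1 = 3; y[3] = 1×1 = 1 → [3, 5, 3, 1]. Does not match given y = [3, 6, 4, 1].

Not verified. [3, 2, 1] * [1, 1] = [3, 5, 3, 1], which differs from [3, 6, 4, 1] at index 1.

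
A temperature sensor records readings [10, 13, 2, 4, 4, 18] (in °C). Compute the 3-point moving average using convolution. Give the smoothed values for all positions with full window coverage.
3-point moving average kernel = [1, 1, 1]. Apply in 'valid' mode (full window coverage): avg[0] = (10 + 13 + 2) / 3 = 8.33; avg[1] = (13 + 2 + 4) / 3 = 6.33; avg[2] = (2 + 4 + 4) / 3 = 3.33; avg[3] = (4 + 4 + 18) / 3 = 8.67. Smoothed values: [8.33, 6.33, 3.33, 8.67]

[8.33, 6.33, 3.33, 8.67]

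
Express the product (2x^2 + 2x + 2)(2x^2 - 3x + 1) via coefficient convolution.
Ascending coefficients: a = [2, 2, 2], b = [1, -3, 2]. c[0] = 2×1 = 2; c[1] = 2×-3 + 2×1 = -4; c[2] = 2×2 + 2×-3 + 2×1 = 0; c[3] = 2×2 + 2×-3 = -2; c[4] = 2×2 = 4. Result coefficients: [2, -4, 0, -2, 4] → 4x^4 - 2x^3 - 4x + 2

4x^4 - 2x^3 - 4x + 2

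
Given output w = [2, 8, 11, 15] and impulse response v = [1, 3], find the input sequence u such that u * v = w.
Deconvolve w=[2, 8, 11, 15] by v=[1, 3]. Since v[0]=1, solve forward: u[0] = w[0] / 1 = 2; u[1] = (w[1] - 2×3) / 1 = 2; u[2] = (w[2] - 2×3) / 1 = 5. So u = [2, 2, 5]. Check by forward convolution: w[0] = 2×1 = 2; w[1] = 2×3 + 2×1 = 8; w[2] = 2×3 + 5×1 = 11; w[3] = 5×3 = 15

[2, 2, 5]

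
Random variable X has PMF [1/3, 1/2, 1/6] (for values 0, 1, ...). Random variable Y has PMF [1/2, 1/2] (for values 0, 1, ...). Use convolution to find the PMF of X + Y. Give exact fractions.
P(X+Y=k) = Σ_i P(X=i)·P(Y=k-i) — a convolution of [1/3, 1/2, 1/6] and [1/2, 1/2]. P(X+Y=0) = (1/3)×(1/2) = 1/6; P(X+Y=1) = (1/3)×(1/2) + (1/2)×(1/2) = 1/6 + 1/4 = 5/12; P(X+Y=2) = (1/2)×(1/2) + (1/6)×(1/2) = 1/4 + 1/12 = 1/3; P(X+Y=3) = (1/6)×(1/2) = 1/12. PMF: [1/6, 5/12, 1/3, 1/12] (sums to 1 ✓)

[1/6, 5/12, 1/3, 1/12]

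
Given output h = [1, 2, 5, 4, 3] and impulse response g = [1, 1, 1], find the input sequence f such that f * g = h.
Deconvolve h=[1, 2, 5, 4, 3] by g=[1, 1, 1]. Since g[0]=1, solve forward: f[0] = h[0] / 1 = 1; f[1] = (h[1] - 1×1) / 1 = 1; f[2] = (h[2] - 1×1 - 1×1) / 1 = 3. So f = [1, 1, 3]. Check by forward convolution: h[0] = 1×1 = 1; h[1] = 1×1 + 1×1 = 2; h[2] = 1×1 + 1×1 + 3×1 = 5; h[3] = 1×1 + 3×1 = 4; h[4] = 3×1 = 3

[1, 1, 3]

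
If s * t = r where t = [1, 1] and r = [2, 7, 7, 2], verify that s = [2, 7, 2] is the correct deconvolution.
Forward-compute [2, 7, 2] * [1, 1]: r[0] = 2×1 = 2; r[1] = 2×1 + 7×1 = 9; r[2] = 7×1 + 2×1 = 9; r[3] = 2×1 = 2 → [2, 9, 9, 2]. Does not match given r = [2, 7, 7, 2].

Not verified. [2, 7, 2] * [1, 1] = [2, 9, 9, 2], which differs from [2, 7, 7, 2] at index 1.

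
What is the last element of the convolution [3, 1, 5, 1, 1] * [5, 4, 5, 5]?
Use y[k] = Σ_i a[i]·b[k-i] at k=7. y[7] = 1×5 = 5

5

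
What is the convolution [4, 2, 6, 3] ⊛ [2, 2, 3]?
y[0] = 4×2 = 8; y[1] = 4×2 + 2×2 = 12; y[2] = 4×3 + 2×2 + 6×2 = 28; y[3] = 2×3 + 6×2 + 3×2 = 24; y[4] = 6×3 + 3×2 = 24; y[5] = 3×3 = 9

[8, 12, 28, 24, 24, 9]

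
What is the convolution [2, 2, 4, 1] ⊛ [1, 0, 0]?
y[0] = 2×1 = 2; y[1] = 2×0 + 2×1 = 2; y[2] = 2×0 + 2×0 + 4×1 = 4; y[3] = 2×0 + 4×0 + 1×1 = 1; y[4] = 4×0 + 1×0 = 0; y[5] = 1×0 = 0

[2, 2, 4, 1, 0, 0]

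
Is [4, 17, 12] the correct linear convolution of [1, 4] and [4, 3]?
Recompute linear convolution of [1, 4] and [4, 3]: y[0] = 1×4 = 4; y[1] = 1×3 + 4×4 = 19; y[2] = 4×3 = 12 → [4, 19, 12]. Compare to given [4, 17, 12]: they differ at index 1: given 17, correct 19, so answer: No

No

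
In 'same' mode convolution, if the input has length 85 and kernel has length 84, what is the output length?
'Same' mode returns an output with the same length as the input: 85

85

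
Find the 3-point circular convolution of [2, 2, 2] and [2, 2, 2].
Use y[k] = Σ_j f[j]·g[(k-j) mod 3]. y[0] = 2×2 + 2×2 + 2×2 = 12; y[1] = 2×2 + 2×2 + 2×2 = 12; y[2] = 2×2 + 2×2 + 2×2 = 12. Result: [12, 12, 12]

[12, 12, 12]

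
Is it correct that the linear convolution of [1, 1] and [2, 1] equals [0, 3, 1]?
Recompute linear convolution of [1, 1] and [2, 1]: y[0] = 1×2 = 2; y[1] = 1×1 + 1×2 = 3; y[2] = 1×1 = 1 → [2, 3, 1]. Compare to given [0, 3, 1]: they differ at index 0: given 0, correct 2, so answer: No

No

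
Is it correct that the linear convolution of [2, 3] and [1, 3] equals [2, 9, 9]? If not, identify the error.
Recompute linear convolution of [2, 3] and [1, 3]: y[0] = 2×1 = 2; y[1] = 2×3 + 3×1 = 9; y[2] = 3×3 = 9 → [2, 9, 9]. Given [2, 9, 9] matches, so answer: Yes

Yes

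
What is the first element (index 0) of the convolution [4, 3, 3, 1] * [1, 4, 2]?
Use y[k] = Σ_i a[i]·b[k-i] at k=0. y[0] = 4×1 = 4

4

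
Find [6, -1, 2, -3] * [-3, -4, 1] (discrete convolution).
y[0] = 6×-3 = -18; y[1] = 6×-4 + -1×-3 = -21; y[2] = 6×1 + -1×-4 + 2×-3 = 4; y[3] = -1×1 + 2×-4 + -3×-3 = 0; y[4] = 2×1 + -3×-4 = 14; y[5] = -3×1 = -3

[-18, -21, 4, 0, 14, -3]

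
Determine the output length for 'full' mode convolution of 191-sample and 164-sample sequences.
Linear/full convolution length: m + n - 1 = 191 + 164 - 1 = 354

354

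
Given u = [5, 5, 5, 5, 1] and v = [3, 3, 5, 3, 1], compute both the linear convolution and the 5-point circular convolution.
Linear: y_lin[0] = 5×3 = 15; y_lin[1] = 5×3 + 5×3 = 30; y_lin[2] = 5×5 + 5×3 + 5×3 = 55; y_lin[3] = 5×3 + 5×5 + 5×3 + 5×3 = 70; y_lin[4] = 5×1 + 5×3 + 5×5 + 5×3 + 1×3 = 63; y_lin[5] = 5×1 + 5×3 + 5×5 + 1×3 = 48; y_lin[6] = 5×1 + 5×3 + 1×5 = 25; y_lin[7] = 5×1 + 1×3 = 8; y_lin[8] = 1×1 = 1 → [15, 30, 55, 70, 63, 48, 25, 8, 1]. Circular (length 5): y[0] = 5×3 + 5×1 + 5×3 + 5×5 + 1×3 = 63; y[1] = 5×3 + 5×3 + 5×1 + 5×3 + 1×5 = 55; y[2] = 5×5 + 5×3 + 5×3 + 5×1 + 1×3 = 63; y[3] = 5×3 + 5×5 + 5×3 + 5×3 + 1×1 = 71; y[4] = 5×1 + 5×3 + 5×5 + 5×3 + 1×3 = 63 → [63, 55, 63, 71, 63]

Linear: [15, 30, 55, 70, 63, 48, 25, 8, 1], Circular: [63, 55, 63, 71, 63]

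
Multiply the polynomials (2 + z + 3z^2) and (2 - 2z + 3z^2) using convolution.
Ascending coefficients: a = [2, 1, 3], b = [2, -2, 3]. c[0] = 2×2 = 4; c[1] = 2×-2 + 1×2 = -2; c[2] = 2×3 + 1×-2 + 3×2 = 10; c[3] = 1×3 + 3×-2 = -3; c[4] = 3×3 = 9. Result coefficients: [4, -2, 10, -3, 9] → 4 - 2z + 10z^2 - 3z^3 + 9z^4

4 - 2z + 10z^2 - 3z^3 + 9z^4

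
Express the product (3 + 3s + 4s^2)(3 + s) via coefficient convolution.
Ascending coefficients: a = [3, 3, 4], b = [3, 1]. c[0] = 3×3 = 9; c[1] = 3×1 + 3×3 = 12; c[2] = 3×1 + 4×3 = 15; c[3] = 4×1 = 4. Result coefficients: [9, 12, 15, 4] → 9 + 12s + 15s^2 + 4s^3

9 + 12s + 15s^2 + 4s^3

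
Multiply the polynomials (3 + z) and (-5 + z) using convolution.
Ascending coefficients: a = [3, 1], b = [-5, 1]. c[0] = 3×-5 = -15; c[1] = 3×1 + 1×-5 = -2; c[2] = 1×1 = 1. Result coefficients: [-15, -2, 1] → -15 - 2z + z^2

-15 - 2z + z^2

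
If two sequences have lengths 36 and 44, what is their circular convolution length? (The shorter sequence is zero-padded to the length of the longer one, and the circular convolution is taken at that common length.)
Circular convolution (zero-padding the shorter input) has length max(m, n) = max(36, 44) = 44

44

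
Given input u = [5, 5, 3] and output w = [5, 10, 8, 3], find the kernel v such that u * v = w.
Output length 4 = len(u) + len(v) - 1 ⇒ len(v) = 2. Solve v forward using v[k] = (w[k] - Σ_{i≥1} u[i]·v[k-i]) / u[0]: v[0] = w[0] / u[0] = 5 / 5 = 1; v[1] = (w[1] - 5×1) / u[0] = (10 - 5×1) / 5 = 1. So v = [1, 1]. Forward-check [5, 5, 3] * [1, 1]: w[0] = 5×1 = 5; w[1] = 5×1 + 5×1 = 10; w[2] = 5×1 + 3×1 = 8; w[3] = 3×1 = 3 → [5, 10, 8, 3] ✓

[1, 1]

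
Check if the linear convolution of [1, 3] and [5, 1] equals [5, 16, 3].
Recompute linear convolution of [1, 3] and [5, 1]: y[0] = 1×5 = 5; y[1] = 1×1 + 3×5 = 16; y[2] = 3×1 = 3 → [5, 16, 3]. Given [5, 16, 3] matches, so answer: Yes

Yes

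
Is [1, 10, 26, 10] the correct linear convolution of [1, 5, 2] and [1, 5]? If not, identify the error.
Recompute linear convolution of [1, 5, 2] and [1, 5]: y[0] = 1×1 = 1; y[1] = 1×5 + 5×1 = 10; y[2] = 5×5 + 2×1 = 27; y[3] = 2×5 = 10 → [1, 10, 27, 10]. Compare to given [1, 10, 26, 10]: they differ at index 2: given 26, correct 27, so answer: No

No. Error at index 2: given 26, correct 27.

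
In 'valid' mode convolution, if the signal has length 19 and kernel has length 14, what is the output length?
'Valid' mode counts only positions where the kernel fully overlaps the signal: m - n + 1 = 19 - 14 + 1 = 6

6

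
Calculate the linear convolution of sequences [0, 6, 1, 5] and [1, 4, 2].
y[0] = 0×1 = 0; y[1] = 0×4 + 6×1 = 6; y[2] = 0×2 + 6×4 + 1×1 = 25; y[3] = 6×2 + 1×4 + 5×1 = 21; y[4] = 1×2 + 5×4 = 22; y[5] = 5×2 = 10

[0, 6, 25, 21, 22, 10]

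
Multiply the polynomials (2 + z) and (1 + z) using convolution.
Ascending coefficients: a = [2, 1], b = [1, 1]. c[0] = 2×1 = 2; c[1] = 2×1 + 1×1 = 3; c[2] = 1×1 = 1. Result coefficients: [2, 3, 1] → 2 + 3z + z^2

2 + 3z + z^2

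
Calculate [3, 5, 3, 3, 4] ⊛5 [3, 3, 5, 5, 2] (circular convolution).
Use y[k] = Σ_j s[j]·t[(k-j) mod 5]. y[0] = 3×3 + 5×2 + 3×5 + 3×5 + 4×3 = 61; y[1] = 3×3 + 5×3 + 3×2 + 3×5 + 4×5 = 65; y[2] = 3×5 + 5×3 + 3×3 + 3×2 + 4×5 = 65; y[3] = 3×5 + 5×5 + 3×3 + 3×3 + 4×2 = 66; y[4] = 3×2 + 5×5 + 3×5 + 3×3 + 4×3 = 67. Result: [61, 65, 65, 66, 67]

[61, 65, 65, 66, 67]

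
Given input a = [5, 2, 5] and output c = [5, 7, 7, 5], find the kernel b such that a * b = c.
Output length 4 = len(a) + len(b) - 1 ⇒ len(b) = 2. Solve b forward using b[k] = (c[k] - Σ_{i≥1} a[i]·b[k-i]) / a[0]: b[0] = c[0] / a[0] = 5 / 5 = 1; b[1] = (c[1] - 2×1) / a[0] = (7 - 2×1) / 5 = 1. So b = [1, 1]. Forward-check [5, 2, 5] * [1, 1]: c[0] = 5×1 = 5; c[1] = 5×1 + 2×1 = 7; c[2] = 2×1 + 5×1 = 7; c[3] = 5×1 = 5 → [5, 7, 7, 5] ✓

[1, 1]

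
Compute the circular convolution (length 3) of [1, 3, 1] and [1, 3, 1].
Use y[k] = Σ_j x[j]·h[(k-j) mod 3]. y[0] = 1×1 + 3×1 + 1×3 = 7; y[1] = 1×3 + 3×1 + 1×1 = 7; y[2] = 1×1 + 3×3 + 1×1 = 11. Result: [7, 7, 11]

[7, 7, 11]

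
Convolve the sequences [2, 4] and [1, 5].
y[0] = 2×1 = 2; y[1] = 2×5 + 4×1 = 14; y[2] = 4×5 = 20

[2, 14, 20]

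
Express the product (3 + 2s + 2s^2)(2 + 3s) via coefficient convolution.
Ascending coefficients: a = [3, 2, 2], b = [2, 3]. c[0] = 3×2 = 6; c[1] = 3×3 + 2×2 = 13; c[2] = 2×3 + 2×2 = 10; c[3] = 2×3 = 6. Result coefficients: [6, 13, 10, 6] → 6 + 13s + 10s^2 + 6s^3

6 + 13s + 10s^2 + 6s^3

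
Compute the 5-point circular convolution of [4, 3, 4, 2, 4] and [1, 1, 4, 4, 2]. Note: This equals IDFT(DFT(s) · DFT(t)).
Either evaluate y[k] = Σ_j s[j]·t[(k-j) mod 5] directly, or use IDFT(DFT(s) · DFT(t)). y[0] = 4×1 + 3×2 + 4×4 + 2×4 + 4×1 = 38; y[1] = 4×1 + 3×1 + 4×2 + 2×4 + 4×4 = 39; y[2] = 4×4 + 3×1 + 4×1 + 2×2 + 4×4 = 43; y[3] = 4×4 + 3×4 + 4×1 + 2×1 + 4×2 = 42; y[4] = 4×2 + 3×4 + 4×4 + 2×1 + 4×1 = 42. Result: [38, 39, 43, 42, 42]

[38, 39, 43, 42, 42]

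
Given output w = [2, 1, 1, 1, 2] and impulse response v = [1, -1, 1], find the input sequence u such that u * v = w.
Deconvolve w=[2, 1, 1, 1, 2] by v=[1, -1, 1]. Since v[0]=1, solve forward: u[0] = w[0] / 1 = 2; u[1] = (w[1] - 2×-1) / 1 = 3; u[2] = (w[2] - 3×-1 - 2×1) / 1 = 2. So u = [2, 3, 2]. Check by forward convolution: w[0] = 2×1 = 2; w[1] = 2×-1 + 3×1 = 1; w[2] = 2×1 + 3×-1 + 2×1 = 1; w[3] = 3×1 + 2×-1 = 1; w[4] = 2×1 = 2

[2, 3, 2]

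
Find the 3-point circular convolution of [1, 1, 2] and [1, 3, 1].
Use y[k] = Σ_j a[j]·b[(k-j) mod 3]. y[0] = 1×1 + 1×1 + 2×3 = 8; y[1] = 1×3 + 1×1 + 2×1 = 6; y[2] = 1×1 + 1×3 + 2×1 = 6. Result: [8, 6, 6]

[8, 6, 6]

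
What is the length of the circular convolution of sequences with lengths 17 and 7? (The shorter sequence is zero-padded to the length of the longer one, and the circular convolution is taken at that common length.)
Circular convolution (zero-padding the shorter input) has length max(m, n) = max(17, 7) = 17

17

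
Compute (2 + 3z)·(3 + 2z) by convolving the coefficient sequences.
Ascending coefficients: a = [2, 3], b = [3, 2]. c[0] = 2×3 = 6; c[1] = 2×2 + 3×3 = 13; c[2] = 3×2 = 6. Result coefficients: [6, 13, 6] → 6 + 13z + 6z^2

6 + 13z + 6z^2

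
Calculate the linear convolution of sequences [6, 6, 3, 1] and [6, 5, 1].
y[0] = 6×6 = 36; y[1] = 6×5 + 6×6 = 66; y[2] = 6×1 + 6×5 + 3×6 = 54; y[3] = 6×1 + 3×5 + 1×6 = 27; y[4] = 3×1 + 1×5 = 8; y[5] = 1×1 = 1

[36, 66, 54, 27, 8, 1]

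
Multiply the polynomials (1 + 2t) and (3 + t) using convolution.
Ascending coefficients: a = [1, 2], b = [3, 1]. c[0] = 1×3 = 3; c[1] = 1×1 + 2×3 = 7; c[2] = 2×1 = 2. Result coefficients: [3, 7, 2] → 3 + 7t + 2t^2

3 + 7t + 2t^2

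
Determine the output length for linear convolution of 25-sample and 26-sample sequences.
Linear/full convolution length: m + n - 1 = 25 + 26 - 1 = 50

50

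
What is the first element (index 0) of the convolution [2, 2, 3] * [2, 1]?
Use y[k] = Σ_i a[i]·b[k-i] at k=0. y[0] = 2×2 = 4

4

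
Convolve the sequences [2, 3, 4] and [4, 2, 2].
y[0] = 2×4 = 8; y[1] = 2×2 + 3×4 = 16; y[2] = 2×2 + 3×2 + 4×4 = 26; y[3] = 3×2 + 4×2 = 14; y[4] = 4×2 = 8

[8, 16, 26, 14, 8]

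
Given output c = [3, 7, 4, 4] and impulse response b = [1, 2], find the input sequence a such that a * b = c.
Deconvolve c=[3, 7, 4, 4] by b=[1, 2]. Since b[0]=1, solve forward: a[0] = c[0] / 1 = 3; a[1] = (c[1] - 3×2) / 1 = 1; a[2] = (c[2] - 1×2) / 1 = 2. So a = [3, 1, 2]. Check by forward convolution: c[0] = 3×1 = 3; c[1] = 3×2 + 1×1 = 7; c[2] = 1×2 + 2×1 = 4; c[3] = 2×2 = 4

[3, 1, 2]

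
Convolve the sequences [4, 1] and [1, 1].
y[0] = 4×1 = 4; y[1] = 4×1 + 1×1 = 5; y[2] = 1×1 = 1

[4, 5, 1]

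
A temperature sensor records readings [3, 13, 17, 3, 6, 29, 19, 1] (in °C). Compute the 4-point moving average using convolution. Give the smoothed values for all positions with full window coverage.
4-point moving average kernel = [1, 1, 1, 1]. Apply in 'valid' mode (full window coverage): avg[0] = (3 + 13 + 17 + 3) / 4 = 9.0; avg[1] = (13 + 17 + 3 + 6) / 4 = 9.75; avg[2] = (17 + 3 + 6 + 29) / 4 = 13.75; avg[3] = (3 + 6 + 29 + 19) / 4 = 14.25; avg[4] = (6 + 29 + 19 + 1) / 4 = 13.75. Smoothed values: [9.0, 9.75, 13.75, 14.25, 13.75]

[9.0, 9.75, 13.75, 14.25, 13.75]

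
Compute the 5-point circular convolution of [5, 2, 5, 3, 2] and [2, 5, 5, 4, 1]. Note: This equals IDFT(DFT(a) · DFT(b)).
Either evaluate y[k] = Σ_j a[j]·b[(k-j) mod 5] directly, or use IDFT(DFT(a) · DFT(b)). y[0] = 5×2 + 2×1 + 5×4 + 3×5 + 2×5 = 57; y[1] = 5×5 + 2×2 + 5×1 + 3×4 + 2×5 = 56; y[2] = 5×5 + 2×5 + 5×2 + 3×1 + 2×4 = 56; y[3] = 5×4 + 2×5 + 5×5 + 3×2 + 2×1 = 63; y[4] = 5×1 + 2×4 + 5×5 + 3×5 + 2×2 = 57. Result: [57, 56, 56, 63, 57]

[57, 56, 56, 63, 57]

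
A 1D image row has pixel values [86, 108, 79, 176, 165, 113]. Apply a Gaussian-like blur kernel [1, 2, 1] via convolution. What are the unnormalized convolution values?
Convolve image row [86, 108, 79, 176, 165, 113] with kernel [1, 2, 1]: y[0] = 86×1 = 86; y[1] = 86×2 + 108×1 = 280; y[2] = 86×1 + 108×2 + 79×1 = 381; y[3] = 108×1 + 79×2 + 176×1 = 442; y[4] = 79×1 + 176×2 + 165×1 = 596; y[5] = 176×1 + 165×2 + 113×1 = 619; y[6] = 165×1 + 113×2 = 391; y[7] = 113×1 = 113 → [86, 280, 381, 442, 596, 619, 391, 113]. Normalization factor = sum(kernel) = 4.

[86, 280, 381, 442, 596, 619, 391, 113]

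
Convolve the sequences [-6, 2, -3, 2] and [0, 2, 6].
y[0] = -6×0 = 0; y[1] = -6×2 + 2×0 = -12; y[2] = -6×6 + 2×2 + -3×0 = -32; y[3] = 2×6 + -3×2 + 2×0 = 6; y[4] = -3×6 + 2×2 = -14; y[5] = 2×6 = 12

[0, -12, -32, 6, -14, 12]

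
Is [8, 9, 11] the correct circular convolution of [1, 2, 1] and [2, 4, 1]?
Recompute circular convolution of [1, 2, 1] and [2, 4, 1]: y[0] = 1×2 + 2×1 + 1×4 = 8; y[1] = 1×4 + 2×2 + 1×1 = 9; y[2] = 1×1 + 2×4 + 1×2 = 11 → [8, 9, 11]. Given [8, 9, 11] matches, so answer: Yes

Yes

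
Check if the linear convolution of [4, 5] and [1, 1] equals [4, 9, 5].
Recompute linear convolution of [4, 5] and [1, 1]: y[0] = 4×1 = 4; y[1] = 4×1 + 5×1 = 9; y[2] = 5×1 = 5 → [4, 9, 5]. Given [4, 9, 5] matches, so answer: Yes

Yes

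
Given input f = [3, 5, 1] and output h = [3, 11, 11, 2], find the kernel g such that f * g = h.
Output length 4 = len(f) + len(g) - 1 ⇒ len(g) = 2. Solve g forward using g[k] = (h[k] - Σ_{i≥1} f[i]·g[k-i]) / f[0]: g[0] = h[0] / f[0] = 3 / 3 = 1; g[1] = (h[1] - 5×1) / f[0] = (11 - 5×1) / 3 = 2. So g = [1, 2]. Forward-check [3, 5, 1] * [1, 2]: h[0] = 3×1 = 3; h[1] = 3×2 + 5×1 = 11; h[2] = 5×2 + 1×1 = 11; h[3] = 1×2 = 2 → [3, 11, 11, 2] ✓

[1, 2]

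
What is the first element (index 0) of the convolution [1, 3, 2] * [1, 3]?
Use y[k] = Σ_i a[i]·b[k-i] at k=0. y[0] = 1×1 = 1

1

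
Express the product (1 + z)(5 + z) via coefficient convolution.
Ascending coefficients: a = [1, 1], b = [5, 1]. c[0] = 1×5 = 5; c[1] = 1×1 + 1×5 = 6; c[2] = 1×1 = 1. Result coefficients: [5, 6, 1] → 5 + 6z + z^2

5 + 6z + z^2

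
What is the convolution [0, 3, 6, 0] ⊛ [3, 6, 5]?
y[0] = 0×3 = 0; y[1] = 0×6 + 3×3 = 9; y[2] = 0×5 + 3×6 + 6×3 = 36; y[3] = 3×5 + 6×6 + 0×3 = 51; y[4] = 6×5 + 0×6 = 30; y[5] = 0×5 = 0

[0, 9, 36, 51, 30, 0]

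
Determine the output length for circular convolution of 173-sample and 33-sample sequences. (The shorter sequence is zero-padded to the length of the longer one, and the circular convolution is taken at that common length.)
Circular convolution (zero-padding the shorter input) has length max(m, n) = max(173, 33) = 173

173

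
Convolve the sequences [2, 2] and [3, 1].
y[0] = 2×3 = 6; y[1] = 2×1 + 2×3 = 8; y[2] = 2×1 = 2

[6, 8, 2]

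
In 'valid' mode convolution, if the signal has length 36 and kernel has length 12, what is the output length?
'Valid' mode counts only positions where the kernel fully overlaps the signal: m - n + 1 = 36 - 12 + 1 = 25

25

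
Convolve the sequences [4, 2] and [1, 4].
y[0] = 4×1 = 4; y[1] = 4×4 + 2×1 = 18; y[2] = 2×4 = 8

[4, 18, 8]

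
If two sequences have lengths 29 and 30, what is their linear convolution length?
Linear/full convolution length: m + n - 1 = 29 + 30 - 1 = 58

58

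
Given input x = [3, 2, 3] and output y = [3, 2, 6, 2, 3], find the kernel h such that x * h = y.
Output length 5 = len(x) + len(h) - 1 ⇒ len(h) = 3. Solve h forward using h[k] = (y[k] - Σ_{i≥1} x[i]·h[k-i]) / x[0]: h[0] = y[0] / x[0] = 3 / 3 = 1; h[1] = (y[1] - 2×1) / x[0] = (2 - 2×1) / 3 = 0; h[2] = (y[2] - 2×0 - 3×1) / x[0] = (6 - 2×0 - 3×1) / 3 = 1. So h = [1, 0, 1]. Forward-check [3, 2, 3] * [1, 0, 1]: y[0] = 3×1 = 3; y[1] = 3×0 + 2×1 = 2; y[2] = 3×1 + 2×0 + 3×1 = 6; y[3] = 2×1 + 3×0 = 2; y[4] = 3×1 = 3 → [3, 2, 6, 2, 3] ✓

[1, 0, 1]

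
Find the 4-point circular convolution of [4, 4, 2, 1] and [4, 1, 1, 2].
Use y[k] = Σ_j s[j]·t[(k-j) mod 4]. y[0] = 4×4 + 4×2 + 2×1 + 1×1 = 27; y[1] = 4×1 + 4×4 + 2×2 + 1×1 = 25; y[2] = 4×1 + 4×1 + 2×4 + 1×2 = 18; y[3] = 4×2 + 4×1 + 2×1 + 1×4 = 18. Result: [27, 25, 18, 18]

[27, 25, 18, 18]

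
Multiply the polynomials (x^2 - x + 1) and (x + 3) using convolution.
Ascending coefficients: a = [1, -1, 1], b = [3, 1]. c[0] = 1×3 = 3; c[1] = 1×1 + -1×3 = -2; c[2] = -1×1 + 1×3 = 2; c[3] = 1×1 = 1. Result coefficients: [3, -2, 2, 1] → x^3 + 2x^2 - 2x + 3

x^3 + 2x^2 - 2x + 3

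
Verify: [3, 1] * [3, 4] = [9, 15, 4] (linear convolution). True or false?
Recompute linear convolution of [3, 1] and [3, 4]: y[0] = 3×3 = 9; y[1] = 3×4 + 1×3 = 15; y[2] = 1×4 = 4 → [9, 15, 4]. Given [9, 15, 4] matches, so answer: Yes

Yes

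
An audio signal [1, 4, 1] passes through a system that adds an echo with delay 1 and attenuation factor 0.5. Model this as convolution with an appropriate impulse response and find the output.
Direct-path + delayed-attenuated-path model → impulse response h = [1, 0.5] (1 at lag 0, 0.5 at lag 1). Output y[n] = x[n] + 0.5·x[n - 1] (with x[n] = 0 outside 0..2): y[0] = 1 + 0.5×0 = 1; y[1] = 4 + 0.5×1 = 4.5; y[2] = 1 + 0.5×4 = 3.0; y[3] = 0 + 0.5×1 = 0.5. So y = [1, 4.5, 3.0, 0.5]

[1, 4.5, 3.0, 0.5]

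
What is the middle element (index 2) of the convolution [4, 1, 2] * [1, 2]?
Use y[k] = Σ_i a[i]·b[k-i] at k=2. y[2] = 1×2 + 2×1 = 4

4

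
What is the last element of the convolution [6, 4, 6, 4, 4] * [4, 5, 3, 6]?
Use y[k] = Σ_i a[i]·b[k-i] at k=7. y[7] = 4×6 = 24

24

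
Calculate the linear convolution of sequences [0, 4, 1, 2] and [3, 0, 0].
y[0] = 0×3 = 0; y[1] = 0×0 + 4×3 = 12; y[2] = 0×0 + 4×0 + 1×3 = 3; y[3] = 4×0 + 1×0 + 2×3 = 6; y[4] = 1×0 + 2×0 = 0; y[5] = 2×0 = 0

[0, 12, 3, 6, 0, 0]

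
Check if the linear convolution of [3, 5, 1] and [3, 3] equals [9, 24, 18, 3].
Recompute linear convolution of [3, 5, 1] and [3, 3]: y[0] = 3×3 = 9; y[1] = 3×3 + 5×3 = 24; y[2] = 5×3 + 1×3 = 18; y[3] = 1×3 = 3 → [9, 24, 18, 3]. Given [9, 24, 18, 3] matches, so answer: Yes

Yes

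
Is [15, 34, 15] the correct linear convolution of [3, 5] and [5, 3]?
Recompute linear convolution of [3, 5] and [5, 3]: y[0] = 3×5 = 15; y[1] = 3×3 + 5×5 = 34; y[2] = 5×3 = 15 → [15, 34, 15]. Given [15, 34, 15] matches, so answer: Yes

Yes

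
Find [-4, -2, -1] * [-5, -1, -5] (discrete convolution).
y[0] = -4×-5 = 20; y[1] = -4×-1 + -2×-5 = 14; y[2] = -4×-5 + -2×-1 + -1×-5 = 27; y[3] = -2×-5 + -1×-1 = 11; y[4] = -1×-5 = 5

[20, 14, 27, 11, 5]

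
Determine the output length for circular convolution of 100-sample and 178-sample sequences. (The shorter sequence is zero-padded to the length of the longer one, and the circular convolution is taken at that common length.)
Circular convolution (zero-padding the shorter input) has length max(m, n) = max(100, 178) = 178

178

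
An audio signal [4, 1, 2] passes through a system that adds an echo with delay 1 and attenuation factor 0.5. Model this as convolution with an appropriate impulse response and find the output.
Direct-path + delayed-attenuated-path model → impulse response h = [1, 0.5] (1 at lag 0, 0.5 at lag 1). Output y[n] = x[n] + 0.5·x[n - 1] (with x[n] = 0 outside 0..2): y[0] = 4 + 0.5×0 = 4; y[1] = 1 + 0.5×4 = 3.0; y[2] = 2 + 0.5×1 = 2.5; y[3] = 0 + 0.5×2 = 1.0. So y = [4, 3.0, 2.5, 1.0]

[4, 3.0, 2.5, 1.0]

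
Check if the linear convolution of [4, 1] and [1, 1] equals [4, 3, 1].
Recompute linear convolution of [4, 1] and [1, 1]: y[0] = 4×1 = 4; y[1] = 4×1 + 1×1 = 5; y[2] = 1×1 = 1 → [4, 5, 1]. Compare to given [4, 3, 1]: they differ at index 1: given 3, correct 5, so answer: No

No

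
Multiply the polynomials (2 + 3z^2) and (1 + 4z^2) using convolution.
Ascending coefficients: a = [2, 0, 3], b = [1, 0, 4]. c[0] = 2×1 = 2; c[1] = 2×0 + 0×1 = 0; c[2] = 2×4 + 0×0 + 3×1 = 11; c[3] = 0×4 + 3×0 = 0; c[4] = 3×4 = 12. Result coefficients: [2, 0, 11, 0, 12] → 2 + 11z^2 + 12z^4

2 + 11z^2 + 12z^4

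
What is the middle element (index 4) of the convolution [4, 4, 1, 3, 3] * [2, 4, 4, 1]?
Use y[k] = Σ_i a[i]·b[k-i] at k=4. y[4] = 4×1 + 1×4 + 3×4 + 3×2 = 26

26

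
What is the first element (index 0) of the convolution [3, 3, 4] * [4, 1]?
Use y[k] = Σ_i a[i]·b[k-i] at k=0. y[0] = 3×4 = 12

12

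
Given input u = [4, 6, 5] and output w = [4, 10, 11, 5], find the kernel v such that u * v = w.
Output length 4 = len(u) + len(v) - 1 ⇒ len(v) = 2. Solve v forward using v[k] = (w[k] - Σ_{i≥1} u[i]·v[k-i]) / u[0]: v[0] = w[0] / u[0] = 4 / 4 = 1; v[1] = (w[1] - 6×1) / u[0] = (10 - 6×1) / 4 = 1. So v = [1, 1]. Forward-check [4, 6, 5] * [1, 1]: w[0] = 4×1 = 4; w[1] = 4×1 + 6×1 = 10; w[2] = 6×1 + 5×1 = 11; w[3] = 5×1 = 5 → [4, 10, 11, 5] ✓

[1, 1]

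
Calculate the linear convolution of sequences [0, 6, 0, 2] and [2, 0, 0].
y[0] = 0×2 = 0; y[1] = 0×0 + 6×2 = 12; y[2] = 0×0 + 6×0 + 0×2 = 0; y[3] = 6×0 + 0×0 + 2×2 = 4; y[4] = 0×0 + 2×0 = 0; y[5] = 2×0 = 0

[0, 12, 0, 4, 0, 0]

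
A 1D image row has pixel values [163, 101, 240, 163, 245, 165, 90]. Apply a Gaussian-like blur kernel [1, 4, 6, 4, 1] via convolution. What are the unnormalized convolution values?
Convolve image row [163, 101, 240, 163, 245, 165, 90] with kernel [1, 4, 6, 4, 1]: y[0] = 163×1 = 163; y[1] = 163×4 + 101×1 = 753; y[2] = 163×6 + 101×4 + 240×1 = 1622; y[3] = 163×4 + 101×6 + 240×4 + 163×1 = 2381; y[4] = 163×1 + 101×4 + 240×6 + 163×4 + 245×1 = 2904; y[5] = 101×1 + 240×4 + 163×6 + 245×4 + 165×1 = 3184; y[6] = 240×1 + 163×4 + 245×6 + 165×4 + 90×1 = 3112; y[7] = 163×1 + 245×4 + 165×6 + 90×4 = 2493; y[8] = 245×1 + 165×4 + 90×6 = 1445; y[9] = 165×1 + 90×4 = 525; y[10] = 90×1 = 90 → [163, 753, 1622, 2381, 2904, 3184, 3112, 2493, 1445, 525, 90]. Normalization factor = sum(kernel) = 16.

[163, 753, 1622, 2381, 2904, 3184, 3112, 2493, 1445, 525, 90]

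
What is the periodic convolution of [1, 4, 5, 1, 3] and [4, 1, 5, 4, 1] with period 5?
Use y[k] = Σ_j s[j]·t[(k-j) mod 5]. y[0] = 1×4 + 4×1 + 5×4 + 1×5 + 3×1 = 36; y[1] = 1×1 + 4×4 + 5×1 + 1×4 + 3×5 = 41; y[2] = 1×5 + 4×1 + 5×4 + 1×1 + 3×4 = 42; y[3] = 1×4 + 4×5 + 5×1 + 1×4 + 3×1 = 36; y[4] = 1×1 + 4×4 + 5×5 + 1×1 + 3×4 = 55. Result: [36, 41, 42, 36, 55]

[36, 41, 42, 36, 55]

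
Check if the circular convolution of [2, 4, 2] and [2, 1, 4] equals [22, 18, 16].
Recompute circular convolution of [2, 4, 2] and [2, 1, 4]: y[0] = 2×2 + 4×4 + 2×1 = 22; y[1] = 2×1 + 4×2 + 2×4 = 18; y[2] = 2×4 + 4×1 + 2×2 = 16 → [22, 18, 16]. Given [22, 18, 16] matches, so answer: Yes

Yes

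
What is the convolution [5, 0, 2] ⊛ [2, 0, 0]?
y[0] = 5×2 = 10; y[1] = 5×0 + 0×2 = 0; y[2] = 5×0 + 0×0 + 2×2 = 4; y[3] = 0×0 + 2×0 = 0; y[4] = 2×0 = 0

[10, 0, 4, 0, 0]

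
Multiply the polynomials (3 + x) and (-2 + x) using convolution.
Ascending coefficients: a = [3, 1], b = [-2, 1]. c[0] = 3×-2 = -6; c[1] = 3×1 + 1×-2 = 1; c[2] = 1×1 = 1. Result coefficients: [-6, 1, 1] → -6 + x + x^2

-6 + x + x^2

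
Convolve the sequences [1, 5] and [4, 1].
y[0] = 1×4 = 4; y[1] = 1×1 + 5×4 = 21; y[2] = 5×1 = 5

[4, 21, 5]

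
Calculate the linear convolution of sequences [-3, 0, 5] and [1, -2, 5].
y[0] = -3×1 = -3; y[1] = -3×-2 + 0×1 = 6; y[2] = -3×5 + 0×-2 + 5×1 = -10; y[3] = 0×5 + 5×-2 = -10; y[4] = 5×5 = 25

[-3, 6, -10, -10, 25]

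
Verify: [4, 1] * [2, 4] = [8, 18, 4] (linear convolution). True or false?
Recompute linear convolution of [4, 1] and [2, 4]: y[0] = 4×2 = 8; y[1] = 4×4 + 1×2 = 18; y[2] = 1×4 = 4 → [8, 18, 4]. Given [8, 18, 4] matches, so answer: Yes

Yes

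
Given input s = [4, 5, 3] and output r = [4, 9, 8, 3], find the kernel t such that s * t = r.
Output length 4 = len(s) + len(t) - 1 ⇒ len(t) = 2. Solve t forward using t[k] = (r[k] - Σ_{i≥1} s[i]·t[k-i]) / s[0]: t[0] = r[0] / s[0] = 4 / 4 = 1; t[1] = (r[1] - 5×1) / s[0] = (9 - 5×1) / 4 = 1. So t = [1, 1]. Forward-check [4, 5, 3] * [1, 1]: r[0] = 4×1 = 4; r[1] = 4×1 + 5×1 = 9; r[2] = 5×1 + 3×1 = 8; r[3] = 3×1 = 3 → [4, 9, 8, 3] ✓

[1, 1]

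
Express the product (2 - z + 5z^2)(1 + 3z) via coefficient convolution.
Ascending coefficients: a = [2, -1, 5], b = [1, 3]. c[0] = 2×1 = 2; c[1] = 2×3 + -1×1 = 5; c[2] = -1×3 + 5×1 = 2; c[3] = 5×3 = 15. Result coefficients: [2, 5, 2, 15] → 2 + 5z + 2z^2 + 15z^3

2 + 5z + 2z^2 + 15z^3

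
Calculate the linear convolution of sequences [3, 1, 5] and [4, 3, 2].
y[0] = 3×4 = 12; y[1] = 3×3 + 1×4 = 13; y[2] = 3×2 + 1×3 + 5×4 = 29; y[3] = 1×2 + 5×3 = 17; y[4] = 5×2 = 10

[12, 13, 29, 17, 10]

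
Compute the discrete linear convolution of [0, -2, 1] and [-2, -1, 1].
y[0] = 0×-2 = 0; y[1] = 0×-1 + -2×-2 = 4; y[2] = 0×1 + -2×-1 + 1×-2 = 0; y[3] = -2×1 + 1×-1 = -3; y[4] = 1×1 = 1

[0, 4, 0, -3, 1]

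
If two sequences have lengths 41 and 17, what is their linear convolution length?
Linear/full convolution length: m + n - 1 = 41 + 17 - 1 = 57

57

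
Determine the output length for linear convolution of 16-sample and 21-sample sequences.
Linear/full convolution length: m + n - 1 = 16 + 21 - 1 = 36

36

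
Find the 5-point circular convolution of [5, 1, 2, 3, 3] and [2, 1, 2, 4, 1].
Use y[k] = Σ_j f[j]·g[(k-j) mod 5]. y[0] = 5×2 + 1×1 + 2×4 + 3×2 + 3×1 = 28; y[1] = 5×1 + 1×2 + 2×1 + 3×4 + 3×2 = 27; y[2] = 5×2 + 1×1 + 2×2 + 3×1 + 3×4 = 30; y[3] = 5×4 + 1×2 + 2×1 + 3×2 + 3×1 = 33; y[4] = 5×1 + 1×4 + 2×2 + 3×1 + 3×2 = 22. Result: [28, 27, 30, 33, 22]

[28, 27, 30, 33, 22]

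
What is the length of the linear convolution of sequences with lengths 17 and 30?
Linear/full convolution length: m + n - 1 = 17 + 30 - 1 = 46

46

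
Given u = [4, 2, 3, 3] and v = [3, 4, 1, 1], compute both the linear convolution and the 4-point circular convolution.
Linear: y_lin[0] = 4×3 = 12; y_lin[1] = 4×4 + 2×3 = 22; y_lin[2] = 4×1 + 2×4 + 3×3 = 21; y_lin[3] = 4×1 + 2×1 + 3×4 + 3×3 = 27; y_lin[4] = 2×1 + 3×1 + 3×4 = 17; y_lin[5] = 3×1 + 3×1 = 6; y_lin[6] = 3×1 = 3 → [12, 22, 21, 27, 17, 6, 3]. Circular (length 4): y[0] = 4×3 + 2×1 + 3×1 + 3×4 = 29; y[1] = 4×4 + 2×3 + 3×1 + 3×1 = 28; y[2] = 4×1 + 2×4 + 3×3 + 3×1 = 24; y[3] = 4×1 + 2×1 + 3×4 + 3×3 = 27 → [29, 28, 24, 27]

Linear: [12, 22, 21, 27, 17, 6, 3], Circular: [29, 28, 24, 27]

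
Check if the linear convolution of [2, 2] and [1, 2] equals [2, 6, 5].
Recompute linear convolution of [2, 2] and [1, 2]: y[0] = 2×1 = 2; y[1] = 2×2 + 2×1 = 6; y[2] = 2×2 = 4 → [2, 6, 4]. Compare to given [2, 6, 5]: they differ at index 2: given 5, correct 4, so answer: No

No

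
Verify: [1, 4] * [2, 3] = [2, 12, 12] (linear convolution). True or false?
Recompute linear convolution of [1, 4] and [2, 3]: y[0] = 1×2 = 2; y[1] = 1×3 + 4×2 = 11; y[2] = 4×3 = 12 → [2, 11, 12]. Compare to given [2, 12, 12]: they differ at index 1: given 12, correct 11, so answer: No

No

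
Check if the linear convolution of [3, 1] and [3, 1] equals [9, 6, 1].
Recompute linear convolution of [3, 1] and [3, 1]: y[0] = 3×3 = 9; y[1] = 3×1 + 1×3 = 6; y[2] = 1×1 = 1 → [9, 6, 1]. Given [9, 6, 1] matches, so answer: Yes

Yes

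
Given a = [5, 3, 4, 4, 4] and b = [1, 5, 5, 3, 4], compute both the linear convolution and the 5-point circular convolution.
Linear: y_lin[0] = 5×1 = 5; y_lin[1] = 5×5 + 3×1 = 28; y_lin[2] = 5×5 + 3×5 + 4×1 = 44; y_lin[3] = 5×3 + 3×5 + 4×5 + 4×1 = 54; y_lin[4] = 5×4 + 3×3 + 4×5 + 4×5 + 4×1 = 73; y_lin[5] = 3×4 + 4×3 + 4×5 + 4×5 = 64; y_lin[6] = 4×4 + 4×3 + 4×5 = 48; y_lin[7] = 4×4 + 4×3 = 28; y_lin[8] = 4×4 = 16 → [5, 28, 44, 54, 73, 64, 48, 28, 16]. Circular (length 5): y[0] = 5×1 + 3×4 + 4×3 + 4×5 + 4×5 = 69; y[1] = 5×5 + 3×1 + 4×4 + 4×3 + 4×5 = 76; y[2] = 5×5 + 3×5 + 4×1 + 4×4 + 4×3 = 72; y[3] = 5×3 + 3×5 + 4×5 + 4×1 + 4×4 = 70; y[4] = 5×4 + 3×3 + 4×5 + 4×5 + 4×1 = 73 → [69, 76, 72, 70, 73]

Linear: [5, 28, 44, 54, 73, 64, 48, 28, 16], Circular: [69, 76, 72, 70, 73]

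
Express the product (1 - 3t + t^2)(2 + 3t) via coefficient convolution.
Ascending coefficients: a = [1, -3, 1], b = [2, 3]. c[0] = 1×2 = 2; c[1] = 1×3 + -3×2 = -3; c[2] = -3×3 + 1×2 = -7; c[3] = 1×3 = 3. Result coefficients: [2, -3, -7, 3] → 2 - 3t - 7t^2 + 3t^3

2 - 3t - 7t^2 + 3t^3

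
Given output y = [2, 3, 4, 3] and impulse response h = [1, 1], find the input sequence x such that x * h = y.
Deconvolve y=[2, 3, 4, 3] by h=[1, 1]. Since h[0]=1, solve forward: x[0] = y[0] / 1 = 2; x[1] = (y[1] - 2×1) / 1 = 1; x[2] = (y[2] - 1×1) / 1 = 3. So x = [2, 1, 3]. Check by forward convolution: y[0] = 2×1 = 2; y[1] = 2×1 + 1×1 = 3; y[2] = 1×1 + 3×1 = 4; y[3] = 3×1 = 3

[2, 1, 3]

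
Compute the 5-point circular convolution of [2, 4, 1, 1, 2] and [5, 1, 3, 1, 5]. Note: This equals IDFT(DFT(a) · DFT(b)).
Either evaluate y[k] = Σ_j a[j]·b[(k-j) mod 5] directly, or use IDFT(DFT(a) · DFT(b)). y[0] = 2×5 + 4×5 + 1×1 + 1×3 + 2×1 = 36; y[1] = 2×1 + 4×5 + 1×5 + 1×1 + 2×3 = 34; y[2] = 2×3 + 4×1 + 1×5 + 1×5 + 2×1 = 22; y[3] = 2×1 + 4×3 + 1×1 + 1×5 + 2×5 = 30; y[4] = 2×5 + 4×1 + 1×3 + 1×1 + 2×5 = 28. Result: [36, 34, 22, 30, 28]

[36, 34, 22, 30, 28]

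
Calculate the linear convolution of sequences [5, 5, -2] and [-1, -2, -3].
y[0] = 5×-1 = -5; y[1] = 5×-2 + 5×-1 = -15; y[2] = 5×-3 + 5×-2 + -2×-1 = -23; y[3] = 5×-3 + -2×-2 = -11; y[4] = -2×-3 = 6

[-5, -15, -23, -11, 6]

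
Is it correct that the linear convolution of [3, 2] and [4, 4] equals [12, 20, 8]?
Recompute linear convolution of [3, 2] and [4, 4]: y[0] = 3×4 = 12; y[1] = 3×4 + 2×4 = 20; y[2] = 2×4 = 8 → [12, 20, 8]. Given [12, 20, 8] matches, so answer: Yes

Yes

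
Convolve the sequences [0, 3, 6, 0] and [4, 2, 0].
y[0] = 0×4 = 0; y[1] = 0×2 + 3×4 = 12; y[2] = 0×0 + 3×2 + 6×4 = 30; y[3] = 3×0 + 6×2 + 0×4 = 12; y[4] = 6×0 + 0×2 = 0; y[5] = 0×0 = 0

[0, 12, 30, 12, 0, 0]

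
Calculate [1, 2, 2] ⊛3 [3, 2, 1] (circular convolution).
Use y[k] = Σ_j x[j]·h[(k-j) mod 3]. y[0] = 1×3 + 2×1 + 2×2 = 9; y[1] = 1×2 + 2×3 + 2×1 = 10; y[2] = 1×1 + 2×2 + 2×3 = 11. Result: [9, 10, 11]

[9, 10, 11]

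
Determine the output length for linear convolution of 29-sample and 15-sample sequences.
Linear/full convolution length: m + n - 1 = 29 + 15 - 1 = 43

43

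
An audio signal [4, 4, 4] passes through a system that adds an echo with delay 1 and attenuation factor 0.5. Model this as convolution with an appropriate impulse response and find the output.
Direct-path + delayed-attenuated-path model → impulse response h = [1, 0.5] (1 at lag 0, 0.5 at lag 1). Output y[n] = x[n] + 0.5·x[n - 1] (with x[n] = 0 outside 0..2): y[0] = 4 + 0.5×0 = 4; y[1] = 4 + 0.5×4 = 6.0; y[2] = 4 + 0.5×4 = 6.0; y[3] = 0 + 0.5×4 = 2.0. So y = [4, 6.0, 6.0, 2.0]

[4, 6.0, 6.0, 2.0]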